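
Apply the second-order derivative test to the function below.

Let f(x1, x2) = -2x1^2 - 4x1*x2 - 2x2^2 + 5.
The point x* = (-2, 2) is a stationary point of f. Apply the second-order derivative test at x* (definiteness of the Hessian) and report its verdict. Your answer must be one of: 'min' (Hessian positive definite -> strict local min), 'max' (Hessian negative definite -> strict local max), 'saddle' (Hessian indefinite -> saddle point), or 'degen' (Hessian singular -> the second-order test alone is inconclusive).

Compute the Hessian H = grad^2 f:
  H = [[-4, -4], [-4, -4]]
Verify stationarity: grad f(x*) = H x* + g = (0, 0).
Eigenvalues of H: -8, 0.
H has a zero eigenvalue (singular; negative semidefinite but not definite), so H is neither positive definite, negative definite, nor indefinite. The second-order test alone is inconclusive -> degen.
(Indeed, f is constant along the null direction of H through x*, so x* is not a strict local extremum.)

degen


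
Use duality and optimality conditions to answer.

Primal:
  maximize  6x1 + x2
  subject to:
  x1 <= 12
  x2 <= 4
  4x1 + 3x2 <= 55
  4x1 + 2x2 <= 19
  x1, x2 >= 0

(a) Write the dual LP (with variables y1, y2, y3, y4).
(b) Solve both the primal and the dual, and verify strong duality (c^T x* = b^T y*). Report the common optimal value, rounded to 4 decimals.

The standard primal-dual pair for 'max c^T x s.t. A x <= b, x >= 0' is:
  Dual:  min b^T y  s.t.  A^T y >= c,  y >= 0.

So the dual LP is:
  minimize  12y1 + 4y2 + 55y3 + 19y4
  subject to:
    y1 + 4y3 + 4y4 >= 6
    y2 + 3y3 + 2y4 >= 1
    y1, y2, y3, y4 >= 0

Solving the primal: x* = (4.75, 0).
  primal value c^T x* = 28.5.
Solving the dual: y* = (0, 0, 0, 1.5).
  dual value b^T y* = 28.5.
Strong duality: c^T x* = b^T y*. Confirmed.

28.5


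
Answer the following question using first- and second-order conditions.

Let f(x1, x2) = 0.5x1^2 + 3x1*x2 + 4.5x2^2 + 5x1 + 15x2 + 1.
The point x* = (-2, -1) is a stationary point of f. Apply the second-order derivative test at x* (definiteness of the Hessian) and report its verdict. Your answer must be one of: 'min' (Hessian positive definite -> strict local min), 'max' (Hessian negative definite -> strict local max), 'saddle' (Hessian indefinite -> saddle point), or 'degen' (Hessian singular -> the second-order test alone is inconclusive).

Compute the Hessian H = grad^2 f:
  H = [[1, 3], [3, 9]]
Verify stationarity: grad f(x*) = H x* + g = (0, 0).
Eigenvalues of H: 0, 10.
H has a zero eigenvalue (singular; positive semidefinite but not definite), so H is neither positive definite, negative definite, nor indefinite. The second-order test alone is inconclusive -> degen.
(Indeed, f is constant along the null direction of H through x*, so x* is not a strict local extremum.)

degen


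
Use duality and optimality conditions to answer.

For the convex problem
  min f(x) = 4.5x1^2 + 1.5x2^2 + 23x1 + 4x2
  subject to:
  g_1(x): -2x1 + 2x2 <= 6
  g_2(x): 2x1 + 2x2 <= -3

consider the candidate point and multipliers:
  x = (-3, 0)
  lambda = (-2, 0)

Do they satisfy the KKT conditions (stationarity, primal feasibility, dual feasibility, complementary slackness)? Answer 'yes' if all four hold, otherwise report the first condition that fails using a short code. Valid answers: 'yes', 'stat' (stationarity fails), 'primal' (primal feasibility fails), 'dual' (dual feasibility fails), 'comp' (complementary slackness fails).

Gradient of f: grad f(x) = Q x + c = (-4, 4)
Constraint values g_i(x) = a_i^T x - b_i:
  g_1((-3, 0)) = 0
  g_2((-3, 0)) = -3
Stationarity residual: grad f(x) + sum_i lambda_i a_i = (0, 0)
  -> stationarity OK
Primal feasibility (all g_i <= 0): OK
Dual feasibility (all lambda_i >= 0): FAILS
Complementary slackness (lambda_i * g_i(x) = 0 for all i): OK

Verdict: the first failing condition is dual_feasibility -> dual.

dual


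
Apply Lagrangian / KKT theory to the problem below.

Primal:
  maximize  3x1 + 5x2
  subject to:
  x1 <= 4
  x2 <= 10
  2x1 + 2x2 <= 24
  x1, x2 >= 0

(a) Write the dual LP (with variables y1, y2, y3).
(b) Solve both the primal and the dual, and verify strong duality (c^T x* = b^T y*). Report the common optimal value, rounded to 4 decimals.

The standard primal-dual pair for 'max c^T x s.t. A x <= b, x >= 0' is:
  Dual:  min b^T y  s.t.  A^T y >= c,  y >= 0.

So the dual LP is:
  minimize  4y1 + 10y2 + 24y3
  subject to:
    y1 + 2y3 >= 3
    y2 + 2y3 >= 5
    y1, y2, y3 >= 0

Solving the primal: x* = (2, 10).
  primal value c^T x* = 56.
Solving the dual: y* = (0, 2, 1.5).
  dual value b^T y* = 56.
Strong duality: c^T x* = b^T y*. Confirmed.

56


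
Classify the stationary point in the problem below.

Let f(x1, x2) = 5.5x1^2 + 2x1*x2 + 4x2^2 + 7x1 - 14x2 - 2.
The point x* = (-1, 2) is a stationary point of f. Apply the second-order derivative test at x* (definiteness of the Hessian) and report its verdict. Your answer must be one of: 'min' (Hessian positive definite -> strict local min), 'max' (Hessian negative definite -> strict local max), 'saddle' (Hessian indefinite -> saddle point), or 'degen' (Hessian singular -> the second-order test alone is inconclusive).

Compute the Hessian H = grad^2 f:
  H = [[11, 2], [2, 8]]
Verify stationarity: grad f(x*) = H x* + g = (0, 0).
Eigenvalues of H: 7, 12.
Both eigenvalues > 0, so H is positive definite -> x* is a strict local min.

min


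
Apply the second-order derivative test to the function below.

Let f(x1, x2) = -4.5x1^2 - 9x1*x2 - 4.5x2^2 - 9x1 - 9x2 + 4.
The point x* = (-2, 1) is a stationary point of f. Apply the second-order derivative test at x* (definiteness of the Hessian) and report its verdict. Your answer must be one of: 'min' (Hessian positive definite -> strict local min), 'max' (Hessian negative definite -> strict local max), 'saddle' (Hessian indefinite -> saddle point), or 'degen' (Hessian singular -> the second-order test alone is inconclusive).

Compute the Hessian H = grad^2 f:
  H = [[-9, -9], [-9, -9]]
Verify stationarity: grad f(x*) = H x* + g = (0, 0).
Eigenvalues of H: -18, 0.
H has a zero eigenvalue (singular; negative semidefinite but not definite), so H is neither positive definite, negative definite, nor indefinite. The second-order test alone is inconclusive -> degen.
(Indeed, f is constant along the null direction of H through x*, so x* is not a strict local extremum.)

degen


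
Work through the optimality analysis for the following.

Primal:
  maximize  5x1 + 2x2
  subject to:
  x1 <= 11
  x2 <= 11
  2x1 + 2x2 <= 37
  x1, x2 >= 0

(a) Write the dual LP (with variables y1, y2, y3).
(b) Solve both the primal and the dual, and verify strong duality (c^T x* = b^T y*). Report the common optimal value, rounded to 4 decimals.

The standard primal-dual pair for 'max c^T x s.t. A x <= b, x >= 0' is:
  Dual:  min b^T y  s.t.  A^T y >= c,  y >= 0.

So the dual LP is:
  minimize  11y1 + 11y2 + 37y3
  subject to:
    y1 + 2y3 >= 5
    y2 + 2y3 >= 2
    y1, y2, y3 >= 0

Solving the primal: x* = (11, 7.5).
  primal value c^T x* = 70.
Solving the dual: y* = (3, 0, 1).
  dual value b^T y* = 70.
Strong duality: c^T x* = b^T y*. Confirmed.

70


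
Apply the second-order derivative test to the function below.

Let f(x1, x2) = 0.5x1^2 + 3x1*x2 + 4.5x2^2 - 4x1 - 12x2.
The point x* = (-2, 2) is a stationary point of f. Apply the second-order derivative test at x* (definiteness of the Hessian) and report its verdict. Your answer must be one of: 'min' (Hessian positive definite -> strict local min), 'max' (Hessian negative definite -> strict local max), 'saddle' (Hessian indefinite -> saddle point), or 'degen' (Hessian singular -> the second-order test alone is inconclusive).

Compute the Hessian H = grad^2 f:
  H = [[1, 3], [3, 9]]
Verify stationarity: grad f(x*) = H x* + g = (0, 0).
Eigenvalues of H: 0, 10.
H has a zero eigenvalue (singular; positive semidefinite but not definite), so H is neither positive definite, negative definite, nor indefinite. The second-order test alone is inconclusive -> degen.
(Indeed, f is constant along the null direction of H through x*, so x* is not a strict local extremum.)

degen


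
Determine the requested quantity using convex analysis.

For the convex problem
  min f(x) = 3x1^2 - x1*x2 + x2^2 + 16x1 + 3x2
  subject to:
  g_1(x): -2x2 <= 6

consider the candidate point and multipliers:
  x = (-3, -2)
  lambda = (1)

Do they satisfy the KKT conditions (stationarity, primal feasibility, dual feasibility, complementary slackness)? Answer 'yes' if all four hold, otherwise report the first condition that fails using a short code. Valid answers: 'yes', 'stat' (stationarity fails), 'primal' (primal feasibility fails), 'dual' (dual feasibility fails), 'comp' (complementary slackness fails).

Gradient of f: grad f(x) = Q x + c = (0, 2)
Constraint values g_i(x) = a_i^T x - b_i:
  g_1((-3, -2)) = -2
Stationarity residual: grad f(x) + sum_i lambda_i a_i = (0, 0)
  -> stationarity OK
Primal feasibility (all g_i <= 0): OK
Dual feasibility (all lambda_i >= 0): OK
Complementary slackness (lambda_i * g_i(x) = 0 for all i): FAILS

Verdict: the first failing condition is complementary_slackness -> comp.

comp


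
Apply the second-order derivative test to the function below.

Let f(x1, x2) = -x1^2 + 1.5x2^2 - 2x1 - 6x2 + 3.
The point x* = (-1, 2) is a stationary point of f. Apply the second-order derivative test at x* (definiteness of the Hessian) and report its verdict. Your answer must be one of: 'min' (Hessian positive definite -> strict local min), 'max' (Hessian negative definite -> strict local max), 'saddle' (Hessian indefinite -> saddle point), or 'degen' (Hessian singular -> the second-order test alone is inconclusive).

Compute the Hessian H = grad^2 f:
  H = [[-2, 0], [0, 3]]
Verify stationarity: grad f(x*) = H x* + g = (0, 0).
Eigenvalues of H: -2, 3.
Eigenvalues have mixed signs, so H is indefinite -> x* is a saddle point.

saddle


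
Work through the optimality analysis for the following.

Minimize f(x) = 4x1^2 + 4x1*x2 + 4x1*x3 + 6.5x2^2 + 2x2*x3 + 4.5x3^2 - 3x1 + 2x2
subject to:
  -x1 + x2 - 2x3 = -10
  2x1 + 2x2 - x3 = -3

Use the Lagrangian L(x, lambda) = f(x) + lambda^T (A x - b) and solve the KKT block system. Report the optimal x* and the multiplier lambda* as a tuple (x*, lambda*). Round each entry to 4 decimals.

Form the Lagrangian:
  L(x, lambda) = (1/2) x^T Q x + c^T x + lambda^T (A x - b)
Stationarity (grad_x L = 0): Q x + c + A^T lambda = 0.
Primal feasibility: A x = b.

This gives the KKT block system:
  [ Q   A^T ] [ x     ]   [-c ]
  [ A    0  ] [ lambda ] = [ b ]

Solving the linear system:
  x*      = (2.1704, -2.284, 2.7728)
  lambda* = (14.8914, -0.7136)
  f(x*)   = 67.8469

x* = (2.1704, -2.284, 2.7728), lambda* = (14.8914, -0.7136)


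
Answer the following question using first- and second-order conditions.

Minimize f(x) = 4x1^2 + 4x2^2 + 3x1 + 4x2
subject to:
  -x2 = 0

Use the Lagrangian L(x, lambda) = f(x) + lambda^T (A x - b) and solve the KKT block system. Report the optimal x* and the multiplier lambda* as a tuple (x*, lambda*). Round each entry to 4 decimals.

Form the Lagrangian:
  L(x, lambda) = (1/2) x^T Q x + c^T x + lambda^T (A x - b)
Stationarity (grad_x L = 0): Q x + c + A^T lambda = 0.
Primal feasibility: A x = b.

This gives the KKT block system:
  [ Q   A^T ] [ x     ]   [-c ]
  [ A    0  ] [ lambda ] = [ b ]

Solving the linear system:
  x*      = (-0.375, 0)
  lambda* = (4)
  f(x*)   = -0.5625

x* = (-0.375, 0), lambda* = (4)


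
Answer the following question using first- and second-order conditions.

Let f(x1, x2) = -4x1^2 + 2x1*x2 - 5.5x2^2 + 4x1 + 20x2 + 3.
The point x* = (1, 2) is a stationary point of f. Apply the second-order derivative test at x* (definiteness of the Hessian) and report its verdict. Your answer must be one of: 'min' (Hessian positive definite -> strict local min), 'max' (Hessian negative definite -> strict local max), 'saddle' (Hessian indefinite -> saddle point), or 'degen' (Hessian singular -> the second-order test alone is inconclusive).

Compute the Hessian H = grad^2 f:
  H = [[-8, 2], [2, -11]]
Verify stationarity: grad f(x*) = H x* + g = (0, 0).
Eigenvalues of H: -12, -7.
Both eigenvalues < 0, so H is negative definite -> x* is a strict local max.

max


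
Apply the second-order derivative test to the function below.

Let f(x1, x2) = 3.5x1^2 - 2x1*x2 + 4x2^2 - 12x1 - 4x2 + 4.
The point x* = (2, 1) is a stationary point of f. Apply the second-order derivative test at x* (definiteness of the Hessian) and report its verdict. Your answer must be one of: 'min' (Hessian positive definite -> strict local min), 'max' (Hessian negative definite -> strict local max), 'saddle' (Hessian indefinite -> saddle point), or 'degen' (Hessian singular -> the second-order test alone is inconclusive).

Compute the Hessian H = grad^2 f:
  H = [[7, -2], [-2, 8]]
Verify stationarity: grad f(x*) = H x* + g = (0, 0).
Eigenvalues of H: 5.4384, 9.5616.
Both eigenvalues > 0, so H is positive definite -> x* is a strict local min.

min


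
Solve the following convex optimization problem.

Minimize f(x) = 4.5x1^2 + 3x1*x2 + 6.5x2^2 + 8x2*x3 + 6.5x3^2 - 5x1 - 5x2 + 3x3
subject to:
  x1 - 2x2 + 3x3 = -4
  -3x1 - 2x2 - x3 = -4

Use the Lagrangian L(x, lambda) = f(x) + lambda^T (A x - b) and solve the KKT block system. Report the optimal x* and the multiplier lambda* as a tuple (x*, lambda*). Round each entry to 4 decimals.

Form the Lagrangian:
  L(x, lambda) = (1/2) x^T Q x + c^T x + lambda^T (A x - b)
Stationarity (grad_x L = 0): Q x + c + A^T lambda = 0.
Primal feasibility: A x = b.

This gives the KKT block system:
  [ Q   A^T ] [ x     ]   [-c ]
  [ A    0  ] [ lambda ] = [ b ]

Solving the linear system:
  x*      = (0.8667, 1.1333, -0.8667)
  lambda* = (0.475, 2.225)
  f(x*)   = -0.9

x* = (0.8667, 1.1333, -0.8667), lambda* = (0.475, 2.225)


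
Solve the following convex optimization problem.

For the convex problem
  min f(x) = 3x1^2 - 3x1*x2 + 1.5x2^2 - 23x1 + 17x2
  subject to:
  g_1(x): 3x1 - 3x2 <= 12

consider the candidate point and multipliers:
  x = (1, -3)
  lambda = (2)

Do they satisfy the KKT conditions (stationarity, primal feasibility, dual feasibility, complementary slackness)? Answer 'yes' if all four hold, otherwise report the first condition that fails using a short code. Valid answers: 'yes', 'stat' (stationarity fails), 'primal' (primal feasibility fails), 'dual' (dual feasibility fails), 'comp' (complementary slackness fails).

Gradient of f: grad f(x) = Q x + c = (-8, 5)
Constraint values g_i(x) = a_i^T x - b_i:
  g_1((1, -3)) = 0
Stationarity residual: grad f(x) + sum_i lambda_i a_i = (-2, -1)
  -> stationarity FAILS
Primal feasibility (all g_i <= 0): OK
Dual feasibility (all lambda_i >= 0): OK
Complementary slackness (lambda_i * g_i(x) = 0 for all i): OK

Verdict: the first failing condition is stationarity -> stat.

stat


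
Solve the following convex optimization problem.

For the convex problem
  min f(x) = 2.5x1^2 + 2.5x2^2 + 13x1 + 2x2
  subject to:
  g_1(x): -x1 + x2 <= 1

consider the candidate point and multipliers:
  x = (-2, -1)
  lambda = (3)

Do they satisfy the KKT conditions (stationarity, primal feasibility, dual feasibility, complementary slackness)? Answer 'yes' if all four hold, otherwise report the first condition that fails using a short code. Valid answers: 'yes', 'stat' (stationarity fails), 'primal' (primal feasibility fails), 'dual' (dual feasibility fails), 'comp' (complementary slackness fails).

Gradient of f: grad f(x) = Q x + c = (3, -3)
Constraint values g_i(x) = a_i^T x - b_i:
  g_1((-2, -1)) = 0
Stationarity residual: grad f(x) + sum_i lambda_i a_i = (0, 0)
  -> stationarity OK
Primal feasibility (all g_i <= 0): OK
Dual feasibility (all lambda_i >= 0): OK
Complementary slackness (lambda_i * g_i(x) = 0 for all i): OK

Verdict: yes, KKT holds.

yes


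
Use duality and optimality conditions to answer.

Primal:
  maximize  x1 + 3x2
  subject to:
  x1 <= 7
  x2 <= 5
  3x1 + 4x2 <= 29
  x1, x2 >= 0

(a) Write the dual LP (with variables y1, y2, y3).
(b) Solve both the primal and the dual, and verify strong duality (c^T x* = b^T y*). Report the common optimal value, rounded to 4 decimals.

The standard primal-dual pair for 'max c^T x s.t. A x <= b, x >= 0' is:
  Dual:  min b^T y  s.t.  A^T y >= c,  y >= 0.

So the dual LP is:
  minimize  7y1 + 5y2 + 29y3
  subject to:
    y1 + 3y3 >= 1
    y2 + 4y3 >= 3
    y1, y2, y3 >= 0

Solving the primal: x* = (3, 5).
  primal value c^T x* = 18.
Solving the dual: y* = (0, 1.6667, 0.3333).
  dual value b^T y* = 18.
Strong duality: c^T x* = b^T y*. Confirmed.

18


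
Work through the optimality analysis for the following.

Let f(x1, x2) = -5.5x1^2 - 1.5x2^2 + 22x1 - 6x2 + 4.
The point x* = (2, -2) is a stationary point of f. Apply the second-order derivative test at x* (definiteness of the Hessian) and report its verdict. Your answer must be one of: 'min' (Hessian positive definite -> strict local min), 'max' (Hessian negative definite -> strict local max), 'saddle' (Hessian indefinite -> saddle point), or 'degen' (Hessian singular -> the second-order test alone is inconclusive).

Compute the Hessian H = grad^2 f:
  H = [[-11, 0], [0, -3]]
Verify stationarity: grad f(x*) = H x* + g = (0, 0).
Eigenvalues of H: -11, -3.
Both eigenvalues < 0, so H is negative definite -> x* is a strict local max.

max


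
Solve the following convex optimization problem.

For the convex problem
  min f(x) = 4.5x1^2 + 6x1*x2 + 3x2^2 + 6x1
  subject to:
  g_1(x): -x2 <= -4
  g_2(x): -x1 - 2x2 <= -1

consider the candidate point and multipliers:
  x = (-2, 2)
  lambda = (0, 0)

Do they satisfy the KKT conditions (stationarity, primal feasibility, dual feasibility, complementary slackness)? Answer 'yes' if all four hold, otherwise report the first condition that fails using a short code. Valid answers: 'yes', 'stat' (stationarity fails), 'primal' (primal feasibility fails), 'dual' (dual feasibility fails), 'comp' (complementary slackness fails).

Gradient of f: grad f(x) = Q x + c = (0, 0)
Constraint values g_i(x) = a_i^T x - b_i:
  g_1((-2, 2)) = 2
  g_2((-2, 2)) = -1
Stationarity residual: grad f(x) + sum_i lambda_i a_i = (0, 0)
  -> stationarity OK
Primal feasibility (all g_i <= 0): FAILS
Dual feasibility (all lambda_i >= 0): OK
Complementary slackness (lambda_i * g_i(x) = 0 for all i): OK

Verdict: the first failing condition is primal_feasibility -> primal.

primal


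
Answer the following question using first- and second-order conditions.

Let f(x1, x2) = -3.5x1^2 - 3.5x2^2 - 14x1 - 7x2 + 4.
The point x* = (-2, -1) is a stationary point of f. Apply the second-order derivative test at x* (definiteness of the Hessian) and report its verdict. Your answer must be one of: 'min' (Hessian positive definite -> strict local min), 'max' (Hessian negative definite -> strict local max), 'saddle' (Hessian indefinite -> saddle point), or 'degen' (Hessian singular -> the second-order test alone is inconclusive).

Compute the Hessian H = grad^2 f:
  H = [[-7, 0], [0, -7]]
Verify stationarity: grad f(x*) = H x* + g = (0, 0).
Eigenvalues of H: -7, -7.
Both eigenvalues < 0, so H is negative definite -> x* is a strict local max.

max


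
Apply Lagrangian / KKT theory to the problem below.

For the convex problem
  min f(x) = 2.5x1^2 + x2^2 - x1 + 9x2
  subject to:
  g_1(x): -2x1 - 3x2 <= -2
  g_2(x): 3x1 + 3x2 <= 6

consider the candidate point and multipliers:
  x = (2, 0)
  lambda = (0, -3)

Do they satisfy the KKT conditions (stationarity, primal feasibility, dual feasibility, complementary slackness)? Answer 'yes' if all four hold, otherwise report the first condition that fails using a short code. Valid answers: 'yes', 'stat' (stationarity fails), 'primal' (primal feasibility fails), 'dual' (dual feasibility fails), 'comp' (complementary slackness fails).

Gradient of f: grad f(x) = Q x + c = (9, 9)
Constraint values g_i(x) = a_i^T x - b_i:
  g_1((2, 0)) = -2
  g_2((2, 0)) = 0
Stationarity residual: grad f(x) + sum_i lambda_i a_i = (0, 0)
  -> stationarity OK
Primal feasibility (all g_i <= 0): OK
Dual feasibility (all lambda_i >= 0): FAILS
Complementary slackness (lambda_i * g_i(x) = 0 for all i): OK

Verdict: the first failing condition is dual_feasibility -> dual.

dual


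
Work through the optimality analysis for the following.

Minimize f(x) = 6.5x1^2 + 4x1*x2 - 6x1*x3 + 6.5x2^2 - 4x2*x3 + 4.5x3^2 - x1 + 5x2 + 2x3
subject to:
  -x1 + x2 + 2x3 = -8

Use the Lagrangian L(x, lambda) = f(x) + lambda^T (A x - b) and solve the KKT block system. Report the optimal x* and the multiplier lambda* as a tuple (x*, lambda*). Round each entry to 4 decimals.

Form the Lagrangian:
  L(x, lambda) = (1/2) x^T Q x + c^T x + lambda^T (A x - b)
Stationarity (grad_x L = 0): Q x + c + A^T lambda = 0.
Primal feasibility: A x = b.

This gives the KKT block system:
  [ Q   A^T ] [ x     ]   [-c ]
  [ A    0  ] [ lambda ] = [ b ]

Solving the linear system:
  x*      = (-0.0645, -1.9648, -3.0499)
  lambda* = (8.6012)
  f(x*)   = 26.4751

x* = (-0.0645, -1.9648, -3.0499), lambda* = (8.6012)


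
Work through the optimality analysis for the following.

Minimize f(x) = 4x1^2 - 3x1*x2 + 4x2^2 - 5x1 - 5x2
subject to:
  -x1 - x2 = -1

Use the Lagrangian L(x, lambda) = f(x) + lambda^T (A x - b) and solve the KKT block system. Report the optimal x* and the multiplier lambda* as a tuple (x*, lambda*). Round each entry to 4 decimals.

Form the Lagrangian:
  L(x, lambda) = (1/2) x^T Q x + c^T x + lambda^T (A x - b)
Stationarity (grad_x L = 0): Q x + c + A^T lambda = 0.
Primal feasibility: A x = b.

This gives the KKT block system:
  [ Q   A^T ] [ x     ]   [-c ]
  [ A    0  ] [ lambda ] = [ b ]

Solving the linear system:
  x*      = (0.5, 0.5)
  lambda* = (-2.5)
  f(x*)   = -3.75

x* = (0.5, 0.5), lambda* = (-2.5)


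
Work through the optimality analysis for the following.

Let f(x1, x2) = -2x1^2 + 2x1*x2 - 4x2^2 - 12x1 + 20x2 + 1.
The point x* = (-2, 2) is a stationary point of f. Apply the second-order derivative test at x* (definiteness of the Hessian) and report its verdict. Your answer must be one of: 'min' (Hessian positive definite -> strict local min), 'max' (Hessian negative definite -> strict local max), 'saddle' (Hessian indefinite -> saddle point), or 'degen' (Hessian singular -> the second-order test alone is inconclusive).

Compute the Hessian H = grad^2 f:
  H = [[-4, 2], [2, -8]]
Verify stationarity: grad f(x*) = H x* + g = (0, 0).
Eigenvalues of H: -8.8284, -3.1716.
Both eigenvalues < 0, so H is negative definite -> x* is a strict local max.

max


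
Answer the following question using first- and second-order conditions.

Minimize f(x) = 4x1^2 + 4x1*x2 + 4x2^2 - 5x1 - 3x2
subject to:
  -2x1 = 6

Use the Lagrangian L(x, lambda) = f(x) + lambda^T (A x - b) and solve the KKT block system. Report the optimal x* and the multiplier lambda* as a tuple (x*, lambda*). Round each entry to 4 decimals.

Form the Lagrangian:
  L(x, lambda) = (1/2) x^T Q x + c^T x + lambda^T (A x - b)
Stationarity (grad_x L = 0): Q x + c + A^T lambda = 0.
Primal feasibility: A x = b.

This gives the KKT block system:
  [ Q   A^T ] [ x     ]   [-c ]
  [ A    0  ] [ lambda ] = [ b ]

Solving the linear system:
  x*      = (-3, 1.875)
  lambda* = (-10.75)
  f(x*)   = 36.9375

x* = (-3, 1.875), lambda* = (-10.75)


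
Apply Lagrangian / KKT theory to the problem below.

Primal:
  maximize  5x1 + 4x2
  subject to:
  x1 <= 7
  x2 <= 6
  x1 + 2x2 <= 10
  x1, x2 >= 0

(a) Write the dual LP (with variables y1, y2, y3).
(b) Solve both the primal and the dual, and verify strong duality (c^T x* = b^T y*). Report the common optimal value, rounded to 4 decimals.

The standard primal-dual pair for 'max c^T x s.t. A x <= b, x >= 0' is:
  Dual:  min b^T y  s.t.  A^T y >= c,  y >= 0.

So the dual LP is:
  minimize  7y1 + 6y2 + 10y3
  subject to:
    y1 + y3 >= 5
    y2 + 2y3 >= 4
    y1, y2, y3 >= 0

Solving the primal: x* = (7, 1.5).
  primal value c^T x* = 41.
Solving the dual: y* = (3, 0, 2).
  dual value b^T y* = 41.
Strong duality: c^T x* = b^T y*. Confirmed.

41


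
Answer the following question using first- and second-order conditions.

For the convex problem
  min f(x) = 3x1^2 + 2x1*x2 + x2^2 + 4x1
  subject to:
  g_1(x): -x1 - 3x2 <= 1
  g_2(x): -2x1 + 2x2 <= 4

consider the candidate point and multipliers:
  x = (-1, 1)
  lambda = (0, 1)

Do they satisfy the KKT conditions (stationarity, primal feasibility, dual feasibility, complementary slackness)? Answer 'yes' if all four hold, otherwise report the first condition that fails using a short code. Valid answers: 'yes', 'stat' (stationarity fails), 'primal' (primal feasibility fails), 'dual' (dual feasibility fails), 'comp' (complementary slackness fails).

Gradient of f: grad f(x) = Q x + c = (0, 0)
Constraint values g_i(x) = a_i^T x - b_i:
  g_1((-1, 1)) = -3
  g_2((-1, 1)) = 0
Stationarity residual: grad f(x) + sum_i lambda_i a_i = (-2, 2)
  -> stationarity FAILS
Primal feasibility (all g_i <= 0): OK
Dual feasibility (all lambda_i >= 0): OK
Complementary slackness (lambda_i * g_i(x) = 0 for all i): OK

Verdict: the first failing condition is stationarity -> stat.

stat


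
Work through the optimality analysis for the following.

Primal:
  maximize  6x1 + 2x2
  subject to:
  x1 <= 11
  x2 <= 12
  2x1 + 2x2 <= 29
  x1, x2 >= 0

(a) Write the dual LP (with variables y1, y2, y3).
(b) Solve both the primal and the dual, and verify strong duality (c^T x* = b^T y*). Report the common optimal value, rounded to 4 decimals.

The standard primal-dual pair for 'max c^T x s.t. A x <= b, x >= 0' is:
  Dual:  min b^T y  s.t.  A^T y >= c,  y >= 0.

So the dual LP is:
  minimize  11y1 + 12y2 + 29y3
  subject to:
    y1 + 2y3 >= 6
    y2 + 2y3 >= 2
    y1, y2, y3 >= 0

Solving the primal: x* = (11, 3.5).
  primal value c^T x* = 73.
Solving the dual: y* = (4, 0, 1).
  dual value b^T y* = 73.
Strong duality: c^T x* = b^T y*. Confirmed.

73


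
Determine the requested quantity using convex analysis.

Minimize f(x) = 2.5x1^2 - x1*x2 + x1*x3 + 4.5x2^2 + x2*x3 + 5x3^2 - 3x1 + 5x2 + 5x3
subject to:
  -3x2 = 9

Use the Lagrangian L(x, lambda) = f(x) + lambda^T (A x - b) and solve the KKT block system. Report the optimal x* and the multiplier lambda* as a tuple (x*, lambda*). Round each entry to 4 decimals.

Form the Lagrangian:
  L(x, lambda) = (1/2) x^T Q x + c^T x + lambda^T (A x - b)
Stationarity (grad_x L = 0): Q x + c + A^T lambda = 0.
Primal feasibility: A x = b.

This gives the KKT block system:
  [ Q   A^T ] [ x     ]   [-c ]
  [ A    0  ] [ lambda ] = [ b ]

Solving the linear system:
  x*      = (0.0408, -3, -0.2041)
  lambda* = (-7.415)
  f(x*)   = 25.2959

x* = (0.0408, -3, -0.2041), lambda* = (-7.415)


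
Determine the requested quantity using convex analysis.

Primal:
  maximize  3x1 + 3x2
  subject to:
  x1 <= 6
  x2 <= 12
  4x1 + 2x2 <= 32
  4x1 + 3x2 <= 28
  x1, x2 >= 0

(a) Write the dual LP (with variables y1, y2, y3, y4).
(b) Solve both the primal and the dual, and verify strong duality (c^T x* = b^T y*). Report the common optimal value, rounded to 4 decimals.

The standard primal-dual pair for 'max c^T x s.t. A x <= b, x >= 0' is:
  Dual:  min b^T y  s.t.  A^T y >= c,  y >= 0.

So the dual LP is:
  minimize  6y1 + 12y2 + 32y3 + 28y4
  subject to:
    y1 + 4y3 + 4y4 >= 3
    y2 + 2y3 + 3y4 >= 3
    y1, y2, y3, y4 >= 0

Solving the primal: x* = (0, 9.3333).
  primal value c^T x* = 28.
Solving the dual: y* = (0, 0, 0, 1).
  dual value b^T y* = 28.
Strong duality: c^T x* = b^T y*. Confirmed.

28


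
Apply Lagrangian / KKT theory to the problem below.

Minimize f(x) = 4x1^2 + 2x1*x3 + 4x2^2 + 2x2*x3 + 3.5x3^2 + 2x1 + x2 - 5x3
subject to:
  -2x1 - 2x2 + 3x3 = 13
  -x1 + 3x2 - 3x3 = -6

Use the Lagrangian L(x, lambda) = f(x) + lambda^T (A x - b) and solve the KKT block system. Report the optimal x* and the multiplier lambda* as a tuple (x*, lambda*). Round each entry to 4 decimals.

Form the Lagrangian:
  L(x, lambda) = (1/2) x^T Q x + c^T x + lambda^T (A x - b)
Stationarity (grad_x L = 0): Q x + c + A^T lambda = 0.
Primal feasibility: A x = b.

This gives the KKT block system:
  [ Q   A^T ] [ x     ]   [-c ]
  [ A    0  ] [ lambda ] = [ b ]

Solving the linear system:
  x*      = (-2.5341, -0.6024, 2.2423)
  lambda* = (-5.0876, -3.6134)
  f(x*)   = 13.7883

x* = (-2.5341, -0.6024, 2.2423), lambda* = (-5.0876, -3.6134)


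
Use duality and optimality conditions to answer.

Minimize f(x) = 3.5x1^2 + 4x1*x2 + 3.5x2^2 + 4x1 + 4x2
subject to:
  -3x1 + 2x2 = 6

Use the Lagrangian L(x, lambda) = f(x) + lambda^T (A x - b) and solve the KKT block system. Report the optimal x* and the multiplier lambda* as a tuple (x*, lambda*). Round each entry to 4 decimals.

Form the Lagrangian:
  L(x, lambda) = (1/2) x^T Q x + c^T x + lambda^T (A x - b)
Stationarity (grad_x L = 0): Q x + c + A^T lambda = 0.
Primal feasibility: A x = b.

This gives the KKT block system:
  [ Q   A^T ] [ x     ]   [-c ]
  [ A    0  ] [ lambda ] = [ b ]

Solving the linear system:
  x*      = (-1.5396, 0.6906)
  lambda* = (-1.3381)
  f(x*)   = 2.3165

x* = (-1.5396, 0.6906), lambda* = (-1.3381)


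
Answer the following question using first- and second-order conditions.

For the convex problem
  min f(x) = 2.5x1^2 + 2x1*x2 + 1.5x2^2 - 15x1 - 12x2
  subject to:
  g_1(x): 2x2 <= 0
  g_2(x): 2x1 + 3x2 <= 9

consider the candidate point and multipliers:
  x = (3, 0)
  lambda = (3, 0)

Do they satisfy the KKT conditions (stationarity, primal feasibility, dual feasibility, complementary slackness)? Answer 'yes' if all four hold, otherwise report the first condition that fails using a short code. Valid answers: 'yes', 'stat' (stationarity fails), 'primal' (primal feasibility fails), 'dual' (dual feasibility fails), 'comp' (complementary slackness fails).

Gradient of f: grad f(x) = Q x + c = (0, -6)
Constraint values g_i(x) = a_i^T x - b_i:
  g_1((3, 0)) = 0
  g_2((3, 0)) = -3
Stationarity residual: grad f(x) + sum_i lambda_i a_i = (0, 0)
  -> stationarity OK
Primal feasibility (all g_i <= 0): OK
Dual feasibility (all lambda_i >= 0): OK
Complementary slackness (lambda_i * g_i(x) = 0 for all i): OK

Verdict: yes, KKT holds.

yes


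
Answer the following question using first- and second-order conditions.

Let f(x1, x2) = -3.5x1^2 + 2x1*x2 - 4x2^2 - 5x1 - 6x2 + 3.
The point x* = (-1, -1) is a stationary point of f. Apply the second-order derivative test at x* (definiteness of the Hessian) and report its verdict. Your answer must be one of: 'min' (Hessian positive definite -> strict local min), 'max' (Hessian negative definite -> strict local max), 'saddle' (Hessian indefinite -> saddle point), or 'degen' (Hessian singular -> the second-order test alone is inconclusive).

Compute the Hessian H = grad^2 f:
  H = [[-7, 2], [2, -8]]
Verify stationarity: grad f(x*) = H x* + g = (0, 0).
Eigenvalues of H: -9.5616, -5.4384.
Both eigenvalues < 0, so H is negative definite -> x* is a strict local max.

max


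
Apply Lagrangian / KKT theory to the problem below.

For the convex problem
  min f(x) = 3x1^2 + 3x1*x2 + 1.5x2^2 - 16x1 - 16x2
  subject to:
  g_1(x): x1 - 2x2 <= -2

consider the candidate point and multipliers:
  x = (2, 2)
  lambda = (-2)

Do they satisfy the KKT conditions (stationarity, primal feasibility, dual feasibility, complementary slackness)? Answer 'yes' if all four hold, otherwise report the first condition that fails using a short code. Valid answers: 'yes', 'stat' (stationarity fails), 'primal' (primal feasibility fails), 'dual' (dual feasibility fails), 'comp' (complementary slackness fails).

Gradient of f: grad f(x) = Q x + c = (2, -4)
Constraint values g_i(x) = a_i^T x - b_i:
  g_1((2, 2)) = 0
Stationarity residual: grad f(x) + sum_i lambda_i a_i = (0, 0)
  -> stationarity OK
Primal feasibility (all g_i <= 0): OK
Dual feasibility (all lambda_i >= 0): FAILS
Complementary slackness (lambda_i * g_i(x) = 0 for all i): OK

Verdict: the first failing condition is dual_feasibility -> dual.

dual


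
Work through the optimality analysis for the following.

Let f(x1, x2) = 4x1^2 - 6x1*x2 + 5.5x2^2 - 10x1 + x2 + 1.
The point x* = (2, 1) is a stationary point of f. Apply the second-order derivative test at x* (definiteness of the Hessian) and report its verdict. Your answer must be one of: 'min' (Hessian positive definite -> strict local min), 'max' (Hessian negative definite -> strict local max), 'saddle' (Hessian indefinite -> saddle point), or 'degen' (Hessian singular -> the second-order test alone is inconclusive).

Compute the Hessian H = grad^2 f:
  H = [[8, -6], [-6, 11]]
Verify stationarity: grad f(x*) = H x* + g = (0, 0).
Eigenvalues of H: 3.3153, 15.6847.
Both eigenvalues > 0, so H is positive definite -> x* is a strict local min.

min


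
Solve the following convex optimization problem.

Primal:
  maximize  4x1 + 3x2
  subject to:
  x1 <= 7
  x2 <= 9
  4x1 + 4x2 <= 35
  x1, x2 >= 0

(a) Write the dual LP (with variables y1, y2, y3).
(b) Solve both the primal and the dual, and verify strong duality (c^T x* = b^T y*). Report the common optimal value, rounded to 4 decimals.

The standard primal-dual pair for 'max c^T x s.t. A x <= b, x >= 0' is:
  Dual:  min b^T y  s.t.  A^T y >= c,  y >= 0.

So the dual LP is:
  minimize  7y1 + 9y2 + 35y3
  subject to:
    y1 + 4y3 >= 4
    y2 + 4y3 >= 3
    y1, y2, y3 >= 0

Solving the primal: x* = (7, 1.75).
  primal value c^T x* = 33.25.
Solving the dual: y* = (1, 0, 0.75).
  dual value b^T y* = 33.25.
Strong duality: c^T x* = b^T y*. Confirmed.

33.25


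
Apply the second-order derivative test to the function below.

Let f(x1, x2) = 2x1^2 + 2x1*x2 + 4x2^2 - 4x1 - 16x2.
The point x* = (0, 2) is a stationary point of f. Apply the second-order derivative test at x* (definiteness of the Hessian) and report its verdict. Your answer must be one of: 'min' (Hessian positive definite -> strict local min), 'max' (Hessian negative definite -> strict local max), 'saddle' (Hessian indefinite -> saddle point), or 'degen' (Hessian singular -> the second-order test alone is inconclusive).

Compute the Hessian H = grad^2 f:
  H = [[4, 2], [2, 8]]
Verify stationarity: grad f(x*) = H x* + g = (0, 0).
Eigenvalues of H: 3.1716, 8.8284.
Both eigenvalues > 0, so H is positive definite -> x* is a strict local min.

min


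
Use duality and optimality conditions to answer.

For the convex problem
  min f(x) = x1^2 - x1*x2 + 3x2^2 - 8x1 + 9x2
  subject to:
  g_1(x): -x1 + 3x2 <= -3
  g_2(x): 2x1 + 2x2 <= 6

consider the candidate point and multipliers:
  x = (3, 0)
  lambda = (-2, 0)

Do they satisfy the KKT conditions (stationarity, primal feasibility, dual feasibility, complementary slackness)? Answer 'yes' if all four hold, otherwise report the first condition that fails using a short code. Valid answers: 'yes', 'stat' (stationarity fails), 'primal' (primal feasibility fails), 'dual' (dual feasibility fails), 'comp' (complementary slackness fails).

Gradient of f: grad f(x) = Q x + c = (-2, 6)
Constraint values g_i(x) = a_i^T x - b_i:
  g_1((3, 0)) = 0
  g_2((3, 0)) = 0
Stationarity residual: grad f(x) + sum_i lambda_i a_i = (0, 0)
  -> stationarity OK
Primal feasibility (all g_i <= 0): OK
Dual feasibility (all lambda_i >= 0): FAILS
Complementary slackness (lambda_i * g_i(x) = 0 for all i): OK

Verdict: the first failing condition is dual_feasibility -> dual.

dual


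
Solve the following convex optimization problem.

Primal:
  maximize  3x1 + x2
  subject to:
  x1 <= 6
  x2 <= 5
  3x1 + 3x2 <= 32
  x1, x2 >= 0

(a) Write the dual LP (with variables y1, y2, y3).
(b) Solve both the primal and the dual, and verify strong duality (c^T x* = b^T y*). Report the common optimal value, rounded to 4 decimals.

The standard primal-dual pair for 'max c^T x s.t. A x <= b, x >= 0' is:
  Dual:  min b^T y  s.t.  A^T y >= c,  y >= 0.

So the dual LP is:
  minimize  6y1 + 5y2 + 32y3
  subject to:
    y1 + 3y3 >= 3
    y2 + 3y3 >= 1
    y1, y2, y3 >= 0

Solving the primal: x* = (6, 4.6667).
  primal value c^T x* = 22.6667.
Solving the dual: y* = (2, 0, 0.3333).
  dual value b^T y* = 22.6667.
Strong duality: c^T x* = b^T y*. Confirmed.

22.6667


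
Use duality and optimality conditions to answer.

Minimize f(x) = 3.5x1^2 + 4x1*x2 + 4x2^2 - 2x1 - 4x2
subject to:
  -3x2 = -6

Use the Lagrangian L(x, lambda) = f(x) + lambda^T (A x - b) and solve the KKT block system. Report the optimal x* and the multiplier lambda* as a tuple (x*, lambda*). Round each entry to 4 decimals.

Form the Lagrangian:
  L(x, lambda) = (1/2) x^T Q x + c^T x + lambda^T (A x - b)
Stationarity (grad_x L = 0): Q x + c + A^T lambda = 0.
Primal feasibility: A x = b.

This gives the KKT block system:
  [ Q   A^T ] [ x     ]   [-c ]
  [ A    0  ] [ lambda ] = [ b ]

Solving the linear system:
  x*      = (-0.8571, 2)
  lambda* = (2.8571)
  f(x*)   = 5.4286

x* = (-0.8571, 2), lambda* = (2.8571)


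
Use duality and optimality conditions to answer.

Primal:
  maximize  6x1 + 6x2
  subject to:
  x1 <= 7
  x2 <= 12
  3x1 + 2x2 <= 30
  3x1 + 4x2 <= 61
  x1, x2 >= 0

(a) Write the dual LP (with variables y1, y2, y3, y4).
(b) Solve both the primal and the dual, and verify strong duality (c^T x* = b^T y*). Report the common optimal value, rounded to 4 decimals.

The standard primal-dual pair for 'max c^T x s.t. A x <= b, x >= 0' is:
  Dual:  min b^T y  s.t.  A^T y >= c,  y >= 0.

So the dual LP is:
  minimize  7y1 + 12y2 + 30y3 + 61y4
  subject to:
    y1 + 3y3 + 3y4 >= 6
    y2 + 2y3 + 4y4 >= 6
    y1, y2, y3, y4 >= 0

Solving the primal: x* = (2, 12).
  primal value c^T x* = 84.
Solving the dual: y* = (0, 2, 2, 0).
  dual value b^T y* = 84.
Strong duality: c^T x* = b^T y*. Confirmed.

84


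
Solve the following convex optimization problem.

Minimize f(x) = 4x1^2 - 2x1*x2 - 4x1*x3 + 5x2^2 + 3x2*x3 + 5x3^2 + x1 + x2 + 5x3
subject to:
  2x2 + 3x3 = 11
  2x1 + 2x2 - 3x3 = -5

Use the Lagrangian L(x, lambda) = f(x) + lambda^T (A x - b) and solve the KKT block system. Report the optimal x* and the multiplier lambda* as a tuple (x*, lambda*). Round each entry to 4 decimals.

Form the Lagrangian:
  L(x, lambda) = (1/2) x^T Q x + c^T x + lambda^T (A x - b)
Stationarity (grad_x L = 0): Q x + c + A^T lambda = 0.
Primal feasibility: A x = b.

This gives the KKT block system:
  [ Q   A^T ] [ x     ]   [-c ]
  [ A    0  ] [ lambda ] = [ b ]

Solving the linear system:
  x*      = (1.2682, 0.8659, 3.0894)
  lambda* = (-9.6676, 1.4721)
  f(x*)   = 65.6425

x* = (1.2682, 0.8659, 3.0894), lambda* = (-9.6676, 1.4721)


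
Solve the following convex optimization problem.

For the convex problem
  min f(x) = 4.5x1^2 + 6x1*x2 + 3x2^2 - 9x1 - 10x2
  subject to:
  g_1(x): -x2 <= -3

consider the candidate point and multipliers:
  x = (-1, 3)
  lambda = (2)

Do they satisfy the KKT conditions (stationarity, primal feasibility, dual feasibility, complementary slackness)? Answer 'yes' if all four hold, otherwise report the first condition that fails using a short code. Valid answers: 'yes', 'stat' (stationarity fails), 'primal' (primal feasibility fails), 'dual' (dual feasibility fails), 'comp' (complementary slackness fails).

Gradient of f: grad f(x) = Q x + c = (0, 2)
Constraint values g_i(x) = a_i^T x - b_i:
  g_1((-1, 3)) = 0
Stationarity residual: grad f(x) + sum_i lambda_i a_i = (0, 0)
  -> stationarity OK
Primal feasibility (all g_i <= 0): OK
Dual feasibility (all lambda_i >= 0): OK
Complementary slackness (lambda_i * g_i(x) = 0 for all i): OK

Verdict: yes, KKT holds.

yes


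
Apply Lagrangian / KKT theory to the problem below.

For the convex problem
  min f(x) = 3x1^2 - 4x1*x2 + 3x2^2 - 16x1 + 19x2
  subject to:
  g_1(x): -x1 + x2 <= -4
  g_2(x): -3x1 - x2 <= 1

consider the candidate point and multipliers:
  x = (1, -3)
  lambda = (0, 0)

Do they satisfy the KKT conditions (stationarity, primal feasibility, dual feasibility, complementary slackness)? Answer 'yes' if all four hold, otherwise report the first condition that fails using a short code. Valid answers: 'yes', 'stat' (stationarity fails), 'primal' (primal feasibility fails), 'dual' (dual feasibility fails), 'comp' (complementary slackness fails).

Gradient of f: grad f(x) = Q x + c = (2, -3)
Constraint values g_i(x) = a_i^T x - b_i:
  g_1((1, -3)) = 0
  g_2((1, -3)) = -1
Stationarity residual: grad f(x) + sum_i lambda_i a_i = (2, -3)
  -> stationarity FAILS
Primal feasibility (all g_i <= 0): OK
Dual feasibility (all lambda_i >= 0): OK
Complementary slackness (lambda_i * g_i(x) = 0 for all i): OK

Verdict: the first failing condition is stationarity -> stat.

stat
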